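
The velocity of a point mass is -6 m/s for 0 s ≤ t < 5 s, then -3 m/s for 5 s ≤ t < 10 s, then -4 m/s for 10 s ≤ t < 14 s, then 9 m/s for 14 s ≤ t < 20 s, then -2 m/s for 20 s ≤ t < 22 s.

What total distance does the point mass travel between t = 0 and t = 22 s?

119 m

Total distance travelled is ∫|v| dt — sum the magnitudes of each area piece.
0–5 s: |-6| × 5 = 30 m
5–10 s: |-3| × 5 = 15 m
10–14 s: |-4| × 4 = 16 m
14–20 s: |9| × 6 = 54 m
20–22 s: |-2| × 2 = 4 m
Total distance = 119 m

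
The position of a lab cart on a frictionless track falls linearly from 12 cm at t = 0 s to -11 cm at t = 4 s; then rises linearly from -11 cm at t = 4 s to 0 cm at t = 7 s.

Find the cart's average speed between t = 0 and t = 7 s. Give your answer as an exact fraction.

Average speed = (total path length)/(elapsed time); on a piecewise-linear x-t graph the path length is Σ|Δx|.
0–4 s: |Δx| = |-11 − 12| = 23 cm
4–7 s: |Δx| = |0 − -11| = 11 cm
Total path = 34 cm; average speed = 34/7 = 34/7 cm/s.

34/7 cm/s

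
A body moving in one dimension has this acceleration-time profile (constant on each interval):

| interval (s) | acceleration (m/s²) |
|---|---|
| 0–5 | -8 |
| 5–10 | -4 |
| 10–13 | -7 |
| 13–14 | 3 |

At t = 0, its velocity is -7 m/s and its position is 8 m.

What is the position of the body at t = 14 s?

-731 m

On each constant-a segment, Δv = aΔt and Δx = v₀Δt + ½aΔt²; chain segment to segment.
0–5 s: v starts -7 m/s; Δx = -7·5 + ½·-8·5² = -135 m; v ends -47 m/s.
5–10 s: v starts -47 m/s; Δx = -47·5 + ½·-4·5² = -285 m; v ends -67 m/s.
10–13 s: v starts -67 m/s; Δx = -67·3 + ½·-7·3² = -232.5 m; v ends -88 m/s.
13–14 s: v starts -88 m/s; Δx = -88·1 + ½·3·1² = -86.5 m; v ends -85 m/s.
x(14) = 8 + Σ Δx = -731 m.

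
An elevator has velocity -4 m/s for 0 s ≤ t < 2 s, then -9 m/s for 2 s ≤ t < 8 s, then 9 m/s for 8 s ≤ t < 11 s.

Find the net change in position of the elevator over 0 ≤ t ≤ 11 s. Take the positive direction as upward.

Displacement is the signed area under the v-t curve.
0–2 s: -4 × 2 = -8 m
2–8 s: -9 × 6 = -54 m
8–11 s: 9 × 3 = 27 m
Net displacement = -35 m

-35 m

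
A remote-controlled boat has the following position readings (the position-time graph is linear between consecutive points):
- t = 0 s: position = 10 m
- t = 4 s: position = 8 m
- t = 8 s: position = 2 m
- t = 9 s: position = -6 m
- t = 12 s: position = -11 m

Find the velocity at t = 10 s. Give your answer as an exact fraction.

-5/3 m/s

Velocity is the slope of the x-t graph on 9–12 s: (-11 − -6)/(12 − 9) = -5/3 m/s.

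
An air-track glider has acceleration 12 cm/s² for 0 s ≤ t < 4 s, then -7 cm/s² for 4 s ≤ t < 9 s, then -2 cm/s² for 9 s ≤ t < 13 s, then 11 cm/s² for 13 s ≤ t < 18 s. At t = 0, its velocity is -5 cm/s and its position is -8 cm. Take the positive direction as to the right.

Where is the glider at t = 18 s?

349 cm

On each constant-a segment, Δv = aΔt and Δx = v₀Δt + ½aΔt²; chain segment to segment.
0–4 s: v starts -5 cm/s; Δx = -5·4 + ½·12·4² = 76 cm; v ends 43 cm/s.
4–9 s: v starts 43 cm/s; Δx = 43·5 + ½·-7·5² = 127.5 cm; v ends 8 cm/s.
9–13 s: v starts 8 cm/s; Δx = 8·4 + ½·-2·4² = 16 cm; v ends 0 cm/s.
13–18 s: v starts 0 cm/s; Δx = 0·5 + ½·11·5² = 137.5 cm; v ends 55 cm/s.
x(18) = -8 + Σ Δx = 349 cm.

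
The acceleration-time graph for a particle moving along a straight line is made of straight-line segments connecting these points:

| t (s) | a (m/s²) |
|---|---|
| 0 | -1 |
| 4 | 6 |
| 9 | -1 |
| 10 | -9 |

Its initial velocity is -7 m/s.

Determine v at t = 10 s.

Δv equals the area under the a-t graph; then v = v₀ + Δv.
0–4 s: ½(-1 + 6)(4) = 10 m/s
4–9 s: ½(6 + -1)(5) = 12.5 m/s
9–10 s: ½(-1 + -9)(1) = -5 m/s
Δv = 17.5 m/s, so v(10) = -7 + (17.5) = 10.5 m/s.

10.5 m/s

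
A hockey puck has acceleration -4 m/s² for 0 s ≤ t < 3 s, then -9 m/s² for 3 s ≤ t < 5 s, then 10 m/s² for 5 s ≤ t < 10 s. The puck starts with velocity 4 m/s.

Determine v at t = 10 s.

Δv equals the area under the a-t graph; then v = v₀ + Δv.
0–3 s: -4 × 3 = -12 m/s
3–5 s: -9 × 2 = -18 m/s
5–10 s: 10 × 5 = 50 m/s
Δv = 20 m/s, so v(10) = 4 + (20) = 24 m/s.

24 m/s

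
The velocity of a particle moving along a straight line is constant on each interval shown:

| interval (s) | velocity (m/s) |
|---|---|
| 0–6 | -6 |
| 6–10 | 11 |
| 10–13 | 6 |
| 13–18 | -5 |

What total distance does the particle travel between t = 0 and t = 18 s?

Distance (not displacement) is the total path length: add the absolute areas under v-t.
0–6 s: |-6| × 6 = 36 m
6–10 s: |11| × 4 = 44 m
10–13 s: |6| × 3 = 18 m
13–18 s: |-5| × 5 = 25 m
Total distance = 123 m

123 m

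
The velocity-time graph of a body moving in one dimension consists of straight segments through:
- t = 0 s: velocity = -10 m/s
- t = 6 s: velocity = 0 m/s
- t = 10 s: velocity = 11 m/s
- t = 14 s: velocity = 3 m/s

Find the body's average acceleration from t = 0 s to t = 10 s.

Average acceleration = Δv/Δt = (11 − -10)/(10 − 0) = 2.1 m/s².

2.1 m/s²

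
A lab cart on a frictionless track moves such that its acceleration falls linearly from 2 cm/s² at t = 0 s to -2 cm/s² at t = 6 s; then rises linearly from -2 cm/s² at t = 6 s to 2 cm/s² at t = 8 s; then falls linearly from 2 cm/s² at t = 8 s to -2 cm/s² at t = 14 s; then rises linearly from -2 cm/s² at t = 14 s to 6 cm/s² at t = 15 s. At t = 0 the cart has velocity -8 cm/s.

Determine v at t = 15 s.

Δv equals the area under the a-t graph; then v = v₀ + Δv.
0–6 s: ½(2 + -2)(6) = 0 cm/s
6–8 s: ½(-2 + 2)(2) = 0 cm/s
8–14 s: ½(2 + -2)(6) = 0 cm/s
14–15 s: ½(-2 + 6)(1) = 2 cm/s
Δv = 2 cm/s, so v(15) = -8 + (2) = -6 cm/s.

-6 cm/s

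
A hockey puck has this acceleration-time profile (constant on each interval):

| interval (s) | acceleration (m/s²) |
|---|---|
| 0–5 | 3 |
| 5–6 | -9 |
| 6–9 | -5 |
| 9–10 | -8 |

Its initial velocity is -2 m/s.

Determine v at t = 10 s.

Δv equals the area under the a-t graph; then v = v₀ + Δv.
0–5 s: 3 × 5 = 15 m/s
5–6 s: -9 × 1 = -9 m/s
6–9 s: -5 × 3 = -15 m/s
9–10 s: -8 × 1 = -8 m/s
Δv = -17 m/s, so v(10) = -2 + (-17) = -19 m/s.

-19 m/s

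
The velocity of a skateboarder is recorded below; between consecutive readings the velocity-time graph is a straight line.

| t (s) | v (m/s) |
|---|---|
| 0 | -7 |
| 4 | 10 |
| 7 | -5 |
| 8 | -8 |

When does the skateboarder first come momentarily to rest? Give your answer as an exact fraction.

t = 28/17 s

v changes sign on 0–4 s (from -7 to 10); the graph is linear there, so v = 0 at t = 0 + (7)·(4 − 0)/(10 − -7) = 28/17 s.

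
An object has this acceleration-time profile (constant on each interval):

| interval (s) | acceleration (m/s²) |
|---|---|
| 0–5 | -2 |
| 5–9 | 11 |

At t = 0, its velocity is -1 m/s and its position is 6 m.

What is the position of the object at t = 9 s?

20 m

On each constant-a segment, Δv = aΔt and Δx = v₀Δt + ½aΔt²; chain segment to segment.
0–5 s: v starts -1 m/s; Δx = -1·5 + ½·-2·5² = -30 m; v ends -11 m/s.
5–9 s: v starts -11 m/s; Δx = -11·4 + ½·11·4² = 44 m; v ends 33 m/s.
x(9) = 6 + Σ Δx = 20 m.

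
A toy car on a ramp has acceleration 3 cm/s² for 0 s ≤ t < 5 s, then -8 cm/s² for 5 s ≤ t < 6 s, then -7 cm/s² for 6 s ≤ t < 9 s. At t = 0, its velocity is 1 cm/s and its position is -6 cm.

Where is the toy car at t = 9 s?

On each constant-a segment, Δv = aΔt and Δx = v₀Δt + ½aΔt²; chain segment to segment.
0–5 s: v starts 1 cm/s; Δx = 1·5 + ½·3·5² = 42.5 cm; v ends 16 cm/s.
5–6 s: v starts 16 cm/s; Δx = 16·1 + ½·-8·1² = 12 cm; v ends 8 cm/s.
6–9 s: v starts 8 cm/s; Δx = 8·3 + ½·-7·3² = -7.5 cm; v ends -13 cm/s.
x(9) = -6 + Σ Δx = 41 cm.

41 cm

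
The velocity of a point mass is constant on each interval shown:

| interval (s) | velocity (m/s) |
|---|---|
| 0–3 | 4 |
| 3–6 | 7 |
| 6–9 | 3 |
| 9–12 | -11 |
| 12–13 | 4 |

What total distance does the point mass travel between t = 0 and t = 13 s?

79 m

Total distance travelled is ∫|v| dt — sum the magnitudes of each area piece.
0–3 s: |4| × 3 = 12 m
3–6 s: |7| × 3 = 21 m
6–9 s: |3| × 3 = 9 m
9–12 s: |-11| × 3 = 33 m
12–13 s: |4| × 1 = 4 m
Total distance = 79 m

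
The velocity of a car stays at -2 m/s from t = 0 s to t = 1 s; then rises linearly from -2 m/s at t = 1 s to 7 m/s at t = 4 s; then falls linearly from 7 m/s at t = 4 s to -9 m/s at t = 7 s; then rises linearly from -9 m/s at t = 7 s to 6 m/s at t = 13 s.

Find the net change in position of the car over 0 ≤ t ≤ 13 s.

-6.5 m

Displacement is the signed area under the v-t curve.
0–1 s: -2 × 1 = -2 m
1–4 s: ½(-2 + 7)(3) = 7.5 m
4–7 s: ½(7 + -9)(3) = -3 m
7–13 s: ½(-9 + 6)(6) = -9 m
Net displacement = -6.5 m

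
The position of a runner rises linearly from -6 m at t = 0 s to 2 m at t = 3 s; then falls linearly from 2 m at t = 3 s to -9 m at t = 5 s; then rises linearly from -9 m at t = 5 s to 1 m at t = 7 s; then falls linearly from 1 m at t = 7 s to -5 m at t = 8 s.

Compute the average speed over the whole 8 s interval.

Average speed = (total path length)/(elapsed time); on a piecewise-linear x-t graph the path length is Σ|Δx|.
0–3 s: |Δx| = |2 − -6| = 8 m
3–5 s: |Δx| = |-9 − 2| = 11 m
5–7 s: |Δx| = |1 − -9| = 10 m
7–8 s: |Δx| = |-5 − 1| = 6 m
Total path = 35 m; average speed = 35/8 = 4.375 m/s.

4.375 m/s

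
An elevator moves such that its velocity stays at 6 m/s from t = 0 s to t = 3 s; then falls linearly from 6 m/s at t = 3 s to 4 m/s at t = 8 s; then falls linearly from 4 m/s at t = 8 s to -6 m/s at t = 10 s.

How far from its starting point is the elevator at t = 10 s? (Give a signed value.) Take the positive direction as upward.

41 m

Net displacement equals the area under the velocity-time graph (areas below the axis count negative).
0–3 s: 6 × 3 = 18 m
3–8 s: ½(6 + 4)(5) = 25 m
8–10 s: ½(4 + -6)(2) = -2 m
Net displacement = 41 m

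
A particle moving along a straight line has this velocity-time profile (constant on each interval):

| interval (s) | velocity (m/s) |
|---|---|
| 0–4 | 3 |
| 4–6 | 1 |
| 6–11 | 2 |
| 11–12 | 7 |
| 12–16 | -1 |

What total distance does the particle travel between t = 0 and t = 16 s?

35 m

Distance (not displacement) is the total path length: add the absolute areas under v-t.
0–4 s: |3| × 4 = 12 m
4–6 s: |1| × 2 = 2 m
6–11 s: |2| × 5 = 10 m
11–12 s: |7| × 1 = 7 m
12–16 s: |-1| × 4 = 4 m
Total distance = 35 m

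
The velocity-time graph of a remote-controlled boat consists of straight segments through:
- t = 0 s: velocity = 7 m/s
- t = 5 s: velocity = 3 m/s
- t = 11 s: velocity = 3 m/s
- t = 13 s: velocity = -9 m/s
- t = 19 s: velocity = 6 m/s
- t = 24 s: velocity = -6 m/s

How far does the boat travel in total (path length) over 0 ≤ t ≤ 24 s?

88.9 m

Distance (not displacement) is the total path length: add the absolute areas under v-t.
0–5 s: |½(7 + 3)(5)| = 25 m
5–11 s: |3| × 6 = 18 m
11–13 s: v = 0 at t = 11.5 s; triangle areas 0.75 + 6.75 = 7.5 m
13–19 s: v = 0 at t = 16.6 s; triangle areas 16.2 + 7.2 = 23.4 m
19–24 s: v = 0 at t = 21.5 s; triangle areas 7.5 + 7.5 = 15 m
Total distance = 88.9 m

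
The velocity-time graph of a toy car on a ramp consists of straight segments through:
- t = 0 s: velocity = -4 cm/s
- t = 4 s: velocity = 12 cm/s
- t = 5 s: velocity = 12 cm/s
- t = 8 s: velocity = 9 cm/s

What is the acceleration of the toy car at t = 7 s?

Acceleration is the slope of the v-t graph on 5–8 s: (9 − 12)/(8 − 5) = -1 cm/s².

-1 cm/s²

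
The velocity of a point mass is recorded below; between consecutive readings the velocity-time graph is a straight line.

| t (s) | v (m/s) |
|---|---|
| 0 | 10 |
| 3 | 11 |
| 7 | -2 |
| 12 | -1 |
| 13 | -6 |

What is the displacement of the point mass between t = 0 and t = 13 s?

38.5 m

Net displacement equals the area under the velocity-time graph (areas below the axis count negative).
0–3 s: ½(10 + 11)(3) = 31.5 m
3–7 s: ½(11 + -2)(4) = 18 m
7–12 s: ½(-2 + -1)(5) = -7.5 m
12–13 s: ½(-1 + -6)(1) = -3.5 m
Net displacement = 38.5 m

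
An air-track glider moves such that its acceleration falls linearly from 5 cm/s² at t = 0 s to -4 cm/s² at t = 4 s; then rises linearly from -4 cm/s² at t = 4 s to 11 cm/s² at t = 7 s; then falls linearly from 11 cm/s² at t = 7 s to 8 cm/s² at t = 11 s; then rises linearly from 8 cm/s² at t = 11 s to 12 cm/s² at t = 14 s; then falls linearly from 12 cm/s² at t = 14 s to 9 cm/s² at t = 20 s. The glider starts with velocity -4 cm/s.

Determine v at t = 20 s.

139.5 cm/s

Δv equals the area under the a-t graph; then v = v₀ + Δv.
0–4 s: ½(5 + -4)(4) = 2 cm/s
4–7 s: ½(-4 + 11)(3) = 10.5 cm/s
7–11 s: ½(11 + 8)(4) = 38 cm/s
11–14 s: ½(8 + 12)(3) = 30 cm/s
14–20 s: ½(12 + 9)(6) = 63 cm/s
Δv = 143.5 cm/s, so v(20) = -4 + (143.5) = 139.5 cm/s.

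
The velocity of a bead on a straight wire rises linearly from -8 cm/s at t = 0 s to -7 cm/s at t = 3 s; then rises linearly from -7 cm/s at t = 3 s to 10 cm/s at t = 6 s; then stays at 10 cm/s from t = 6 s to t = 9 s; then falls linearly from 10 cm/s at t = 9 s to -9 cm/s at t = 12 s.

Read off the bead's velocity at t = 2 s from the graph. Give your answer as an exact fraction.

On 0–3 s the graph is linear from -8 to -7 cm/s: v(2) = -8 + (-7 − -8)·(2 − 0)/(3 − 0) = -22/3 cm/s.

-22/3 cm/s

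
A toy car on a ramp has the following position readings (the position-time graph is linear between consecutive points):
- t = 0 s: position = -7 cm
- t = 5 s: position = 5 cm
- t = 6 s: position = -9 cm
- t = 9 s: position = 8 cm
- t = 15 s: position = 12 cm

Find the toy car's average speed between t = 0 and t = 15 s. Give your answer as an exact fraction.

47/15 cm/s

Average speed = (total path length)/(elapsed time); on a piecewise-linear x-t graph the path length is Σ|Δx|.
0–5 s: |Δx| = |5 − -7| = 12 cm
5–6 s: |Δx| = |-9 − 5| = 14 cm
6–9 s: |Δx| = |8 − -9| = 17 cm
9–15 s: |Δx| = |12 − 8| = 4 cm
Total path = 47 cm; average speed = 47/15 = 47/15 cm/s.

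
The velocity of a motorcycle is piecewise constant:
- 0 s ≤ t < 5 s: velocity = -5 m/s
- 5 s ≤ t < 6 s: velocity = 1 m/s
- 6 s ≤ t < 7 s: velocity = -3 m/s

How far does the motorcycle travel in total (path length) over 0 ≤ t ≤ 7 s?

29 m

Total distance travelled is ∫|v| dt — sum the magnitudes of each area piece.
0–5 s: |-5| × 5 = 25 m
5–6 s: |1| × 1 = 1 m
6–7 s: |-3| × 1 = 3 m
Total distance = 29 m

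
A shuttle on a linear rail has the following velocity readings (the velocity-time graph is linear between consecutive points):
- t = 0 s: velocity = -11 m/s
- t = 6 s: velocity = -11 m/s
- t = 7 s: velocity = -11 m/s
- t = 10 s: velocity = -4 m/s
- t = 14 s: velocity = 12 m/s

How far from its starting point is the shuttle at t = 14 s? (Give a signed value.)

Displacement is the signed area under the v-t curve.
0–6 s: -11 × 6 = -66 m
6–7 s: -11 × 1 = -11 m
7–10 s: ½(-11 + -4)(3) = -22.5 m
10–14 s: ½(-4 + 12)(4) = 16 m
Net displacement = -83.5 m

-83.5 m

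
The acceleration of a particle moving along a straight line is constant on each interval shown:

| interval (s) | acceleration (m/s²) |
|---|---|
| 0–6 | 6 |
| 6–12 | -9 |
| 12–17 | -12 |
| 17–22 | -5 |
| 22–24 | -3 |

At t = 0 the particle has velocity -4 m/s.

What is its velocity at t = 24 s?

Δv equals the area under the a-t graph; then v = v₀ + Δv.
0–6 s: 6 × 6 = 36 m/s
6–12 s: -9 × 6 = -54 m/s
12–17 s: -12 × 5 = -60 m/s
17–22 s: -5 × 5 = -25 m/s
22–24 s: -3 × 2 = -6 m/s
Δv = -109 m/s, so v(24) = -4 + (-109) = -113 m/s.

-113 m/s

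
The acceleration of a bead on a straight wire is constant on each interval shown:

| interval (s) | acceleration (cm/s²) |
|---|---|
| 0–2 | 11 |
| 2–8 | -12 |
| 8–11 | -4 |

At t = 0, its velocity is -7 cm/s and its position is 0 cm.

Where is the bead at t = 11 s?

-307 cm

On each constant-a segment, Δv = aΔt and Δx = v₀Δt + ½aΔt²; chain segment to segment.
0–2 s: v starts -7 cm/s; Δx = -7·2 + ½·11·2² = 8 cm; v ends 15 cm/s.
2–8 s: v starts 15 cm/s; Δx = 15·6 + ½·-12·6² = -126 cm; v ends -57 cm/s.
8–11 s: v starts -57 cm/s; Δx = -57·3 + ½·-4·3² = -189 cm; v ends -69 cm/s.
x(11) = 0 + Σ Δx = -307 cm.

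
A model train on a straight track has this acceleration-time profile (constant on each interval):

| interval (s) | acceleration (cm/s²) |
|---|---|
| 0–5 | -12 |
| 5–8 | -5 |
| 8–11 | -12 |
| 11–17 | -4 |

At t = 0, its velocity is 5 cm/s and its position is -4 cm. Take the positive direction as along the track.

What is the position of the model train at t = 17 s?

-1288.5 cm

On each constant-a segment, Δv = aΔt and Δx = v₀Δt + ½aΔt²; chain segment to segment.
0–5 s: v starts 5 cm/s; Δx = 5·5 + ½·-12·5² = -125 cm; v ends -55 cm/s.
5–8 s: v starts -55 cm/s; Δx = -55·3 + ½·-5·3² = -187.5 cm; v ends -70 cm/s.
8–11 s: v starts -70 cm/s; Δx = -70·3 + ½·-12·3² = -264 cm; v ends -106 cm/s.
11–17 s: v starts -106 cm/s; Δx = -106·6 + ½·-4·6² = -708 cm; v ends -130 cm/s.
x(17) = -4 + Σ Δx = -1288.5 cm.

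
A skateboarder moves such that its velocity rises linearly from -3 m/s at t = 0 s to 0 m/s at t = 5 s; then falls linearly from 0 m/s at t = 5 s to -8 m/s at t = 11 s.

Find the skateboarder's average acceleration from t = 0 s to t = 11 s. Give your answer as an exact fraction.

Average acceleration = Δv/Δt = (-8 − -3)/(11 − 0) = -5/11 m/s².

-5/11 m/s²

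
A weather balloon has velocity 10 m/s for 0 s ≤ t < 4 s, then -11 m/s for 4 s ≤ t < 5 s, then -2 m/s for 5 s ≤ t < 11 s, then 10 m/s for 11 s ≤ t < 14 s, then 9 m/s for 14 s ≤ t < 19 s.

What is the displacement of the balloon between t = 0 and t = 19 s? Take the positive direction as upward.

Displacement is the signed area under the v-t curve.
0–4 s: 10 × 4 = 40 m
4–5 s: -11 × 1 = -11 m
5–11 s: -2 × 6 = -12 m
11–14 s: 10 × 3 = 30 m
14–19 s: 9 × 5 = 45 m
Net displacement = 92 m

92 m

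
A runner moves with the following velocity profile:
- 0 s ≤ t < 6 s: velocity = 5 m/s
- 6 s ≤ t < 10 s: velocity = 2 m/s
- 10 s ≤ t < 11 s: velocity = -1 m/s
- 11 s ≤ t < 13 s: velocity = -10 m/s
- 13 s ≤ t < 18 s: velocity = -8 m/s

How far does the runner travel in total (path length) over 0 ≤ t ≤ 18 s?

99 m

Total distance travelled is ∫|v| dt — sum the magnitudes of each area piece.
0–6 s: |5| × 6 = 30 m
6–10 s: |2| × 4 = 8 m
10–11 s: |-1| × 1 = 1 m
11–13 s: |-10| × 2 = 20 m
13–18 s: |-8| × 5 = 40 m
Total distance = 99 m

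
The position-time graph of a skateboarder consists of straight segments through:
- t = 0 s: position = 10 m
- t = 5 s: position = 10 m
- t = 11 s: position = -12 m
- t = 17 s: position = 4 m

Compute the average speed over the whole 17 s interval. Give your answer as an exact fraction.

Average speed = (total path length)/(elapsed time); on a piecewise-linear x-t graph the path length is Σ|Δx|.
0–5 s: |Δx| = |10 − 10| = 0 m
5–11 s: |Δx| = |-12 − 10| = 22 m
11–17 s: |Δx| = |4 − -12| = 16 m
Total path = 38 m; average speed = 38/17 = 38/17 m/s.

38/17 m/s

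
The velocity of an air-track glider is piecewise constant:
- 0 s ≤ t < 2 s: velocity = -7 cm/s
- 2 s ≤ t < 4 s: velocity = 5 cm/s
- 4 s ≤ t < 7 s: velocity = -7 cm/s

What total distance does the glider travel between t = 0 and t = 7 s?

45 cm

Total distance travelled is ∫|v| dt — sum the magnitudes of each area piece.
0–2 s: |-7| × 2 = 14 cm
2–4 s: |5| × 2 = 10 cm
4–7 s: |-7| × 3 = 21 cm
Total distance = 45 cm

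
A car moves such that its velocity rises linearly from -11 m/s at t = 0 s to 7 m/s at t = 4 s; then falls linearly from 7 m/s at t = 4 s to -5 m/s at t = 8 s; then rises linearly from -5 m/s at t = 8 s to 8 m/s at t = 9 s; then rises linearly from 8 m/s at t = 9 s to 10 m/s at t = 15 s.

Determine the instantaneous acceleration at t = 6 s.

-3 m/s²

Acceleration is the slope of the v-t graph on 4–8 s: (-5 − 7)/(8 − 4) = -3 m/s².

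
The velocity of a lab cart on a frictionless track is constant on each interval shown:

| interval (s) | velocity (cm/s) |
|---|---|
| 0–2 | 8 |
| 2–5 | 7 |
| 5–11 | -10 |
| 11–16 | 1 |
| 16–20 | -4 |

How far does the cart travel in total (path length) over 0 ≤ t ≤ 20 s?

118 cm

Total distance travelled is ∫|v| dt — sum the magnitudes of each area piece.
0–2 s: |8| × 2 = 16 cm
2–5 s: |7| × 3 = 21 cm
5–11 s: |-10| × 6 = 60 cm
11–16 s: |1| × 5 = 5 cm
16–20 s: |-4| × 4 = 16 cm
Total distance = 118 cm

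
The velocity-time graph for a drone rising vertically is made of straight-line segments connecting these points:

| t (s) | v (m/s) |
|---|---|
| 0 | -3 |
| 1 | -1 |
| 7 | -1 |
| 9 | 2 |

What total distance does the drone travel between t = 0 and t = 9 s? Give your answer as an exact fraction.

Total distance travelled is ∫|v| dt — sum the magnitudes of each area piece.
0–1 s: |½(-3 + -1)(1)| = 2 m
1–7 s: |-1| × 6 = 6 m
7–9 s: v = 0 at t = 23/3 s; triangle areas 1/3 + 4/3 = 5/3 m
Total distance = 29/3 m

29/3 m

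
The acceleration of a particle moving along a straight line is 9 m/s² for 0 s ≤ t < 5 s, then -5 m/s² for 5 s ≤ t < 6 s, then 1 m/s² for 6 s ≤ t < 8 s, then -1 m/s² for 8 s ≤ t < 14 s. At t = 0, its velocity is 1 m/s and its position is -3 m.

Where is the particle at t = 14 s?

On each constant-a segment, Δv = aΔt and Δx = v₀Δt + ½aΔt²; chain segment to segment.
0–5 s: v starts 1 m/s; Δx = 1·5 + ½·9·5² = 117.5 m; v ends 46 m/s.
5–6 s: v starts 46 m/s; Δx = 46·1 + ½·-5·1² = 43.5 m; v ends 41 m/s.
6–8 s: v starts 41 m/s; Δx = 41·2 + ½·1·2² = 84 m; v ends 43 m/s.
8–14 s: v starts 43 m/s; Δx = 43·6 + ½·-1·6² = 240 m; v ends 37 m/s.
x(14) = -3 + Σ Δx = 482 m.

482 m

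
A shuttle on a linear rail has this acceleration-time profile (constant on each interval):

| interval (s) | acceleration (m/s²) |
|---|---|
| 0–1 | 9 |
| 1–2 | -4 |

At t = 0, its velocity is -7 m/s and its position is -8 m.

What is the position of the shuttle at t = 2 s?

On each constant-a segment, Δv = aΔt and Δx = v₀Δt + ½aΔt²; chain segment to segment.
0–1 s: v starts -7 m/s; Δx = -7·1 + ½·9·1² = -2.5 m; v ends 2 m/s.
1–2 s: v starts 2 m/s; Δx = 2·1 + ½·-4·1² = 0 m; v ends -2 m/s.
x(2) = -8 + Σ Δx = -10.5 m.

-10.5 m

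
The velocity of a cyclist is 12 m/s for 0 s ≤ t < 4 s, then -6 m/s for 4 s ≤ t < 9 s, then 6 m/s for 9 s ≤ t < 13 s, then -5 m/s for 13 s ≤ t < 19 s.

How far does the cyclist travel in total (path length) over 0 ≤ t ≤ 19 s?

132 m

Distance (not displacement) is the total path length: add the absolute areas under v-t.
0–4 s: |12| × 4 = 48 m
4–9 s: |-6| × 5 = 30 m
9–13 s: |6| × 4 = 24 m
13–19 s: |-5| × 6 = 30 m
Total distance = 132 m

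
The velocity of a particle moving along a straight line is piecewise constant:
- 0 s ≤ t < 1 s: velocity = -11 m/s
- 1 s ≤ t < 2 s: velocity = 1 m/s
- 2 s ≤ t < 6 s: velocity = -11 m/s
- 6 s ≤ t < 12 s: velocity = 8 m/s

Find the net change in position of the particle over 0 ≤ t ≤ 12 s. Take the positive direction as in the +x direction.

-6 m

Displacement is the signed area under the v-t curve.
0–1 s: -11 × 1 = -11 m
1–2 s: 1 × 1 = 1 m
2–6 s: -11 × 4 = -44 m
6–12 s: 8 × 6 = 48 m
Net displacement = -6 m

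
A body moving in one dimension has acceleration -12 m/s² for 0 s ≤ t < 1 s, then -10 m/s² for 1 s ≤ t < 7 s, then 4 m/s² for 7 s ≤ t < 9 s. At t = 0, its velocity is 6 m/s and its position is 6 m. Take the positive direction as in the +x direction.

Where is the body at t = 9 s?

-334 m

On each constant-a segment, Δv = aΔt and Δx = v₀Δt + ½aΔt²; chain segment to segment.
0–1 s: v starts 6 m/s; Δx = 6·1 + ½·-12·1² = 0 m; v ends -6 m/s.
1–7 s: v starts -6 m/s; Δx = -6·6 + ½·-10·6² = -216 m; v ends -66 m/s.
7–9 s: v starts -66 m/s; Δx = -66·2 + ½·4·2² = -124 m; v ends -58 m/s.
x(9) = 6 + Σ Δx = -334 m.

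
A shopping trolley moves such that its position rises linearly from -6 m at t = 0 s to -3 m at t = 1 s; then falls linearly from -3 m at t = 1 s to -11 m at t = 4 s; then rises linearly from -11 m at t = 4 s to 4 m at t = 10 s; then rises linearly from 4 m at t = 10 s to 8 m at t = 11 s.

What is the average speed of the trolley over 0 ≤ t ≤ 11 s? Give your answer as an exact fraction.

Average speed = (total path length)/(elapsed time); on a piecewise-linear x-t graph the path length is Σ|Δx|.
0–1 s: |Δx| = |-3 − -6| = 3 m
1–4 s: |Δx| = |-11 − -3| = 8 m
4–10 s: |Δx| = |4 − -11| = 15 m
10–11 s: |Δx| = |8 − 4| = 4 m
Total path = 30 m; average speed = 30/11 = 30/11 m/s.

30/11 m/s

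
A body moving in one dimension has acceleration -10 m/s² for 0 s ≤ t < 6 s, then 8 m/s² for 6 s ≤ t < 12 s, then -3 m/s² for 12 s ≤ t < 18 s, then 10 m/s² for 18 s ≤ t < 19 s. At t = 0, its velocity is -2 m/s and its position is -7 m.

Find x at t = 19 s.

On each constant-a segment, Δv = aΔt and Δx = v₀Δt + ½aΔt²; chain segment to segment.
0–6 s: v starts -2 m/s; Δx = -2·6 + ½·-10·6² = -192 m; v ends -62 m/s.
6–12 s: v starts -62 m/s; Δx = -62·6 + ½·8·6² = -228 m; v ends -14 m/s.
12–18 s: v starts -14 m/s; Δx = -14·6 + ½·-3·6² = -138 m; v ends -32 m/s.
18–19 s: v starts -32 m/s; Δx = -32·1 + ½·10·1² = -27 m; v ends -22 m/s.
x(19) = -7 + Σ Δx = -592 m.

-592 m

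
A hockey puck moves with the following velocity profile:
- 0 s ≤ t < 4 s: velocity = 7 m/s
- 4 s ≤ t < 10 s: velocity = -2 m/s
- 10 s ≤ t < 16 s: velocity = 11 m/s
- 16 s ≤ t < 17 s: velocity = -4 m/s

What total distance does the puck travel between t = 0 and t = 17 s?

Distance (not displacement) is the total path length: add the absolute areas under v-t.
0–4 s: |7| × 4 = 28 m
4–10 s: |-2| × 6 = 12 m
10–16 s: |11| × 6 = 66 m
16–17 s: |-4| × 1 = 4 m
Total distance = 110 m

110 m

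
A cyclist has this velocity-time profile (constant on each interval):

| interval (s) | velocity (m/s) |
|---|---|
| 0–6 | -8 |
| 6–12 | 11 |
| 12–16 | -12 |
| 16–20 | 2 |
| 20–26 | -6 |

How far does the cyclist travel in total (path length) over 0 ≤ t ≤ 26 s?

206 m

Distance (not displacement) is the total path length: add the absolute areas under v-t.
0–6 s: |-8| × 6 = 48 m
6–12 s: |11| × 6 = 66 m
12–16 s: |-12| × 4 = 48 m
16–20 s: |2| × 4 = 8 m
20–26 s: |-6| × 6 = 36 m
Total distance = 206 m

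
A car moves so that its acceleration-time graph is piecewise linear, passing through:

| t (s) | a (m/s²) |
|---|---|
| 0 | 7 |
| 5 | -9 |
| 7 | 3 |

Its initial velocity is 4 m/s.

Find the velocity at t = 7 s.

Δv equals the area under the a-t graph; then v = v₀ + Δv.
0–5 s: ½(7 + -9)(5) = -5 m/s
5–7 s: ½(-9 + 3)(2) = -6 m/s
Δv = -11 m/s, so v(7) = 4 + (-11) = -7 m/s.

-7 m/s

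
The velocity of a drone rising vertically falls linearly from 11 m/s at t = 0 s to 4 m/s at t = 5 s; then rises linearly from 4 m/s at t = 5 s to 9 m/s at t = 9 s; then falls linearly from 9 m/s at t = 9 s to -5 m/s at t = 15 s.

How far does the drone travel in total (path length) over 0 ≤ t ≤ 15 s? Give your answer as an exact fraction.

Distance (not displacement) is the total path length: add the absolute areas under v-t.
0–5 s: |½(11 + 4)(5)| = 37.5 m
5–9 s: |½(4 + 9)(4)| = 26 m
9–15 s: v = 0 at t = 90/7 s; triangle areas 243/14 + 75/14 = 159/7 m
Total distance = 1207/14 m

1207/14 m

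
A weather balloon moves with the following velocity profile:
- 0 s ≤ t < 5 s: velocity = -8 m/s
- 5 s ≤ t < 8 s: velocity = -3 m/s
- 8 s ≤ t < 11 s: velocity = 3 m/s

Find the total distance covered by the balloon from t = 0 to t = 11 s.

58 m

Total distance travelled is ∫|v| dt — sum the magnitudes of each area piece.
0–5 s: |-8| × 5 = 40 m
5–8 s: |-3| × 3 = 9 m
8–11 s: |3| × 3 = 9 m
Total distance = 58 m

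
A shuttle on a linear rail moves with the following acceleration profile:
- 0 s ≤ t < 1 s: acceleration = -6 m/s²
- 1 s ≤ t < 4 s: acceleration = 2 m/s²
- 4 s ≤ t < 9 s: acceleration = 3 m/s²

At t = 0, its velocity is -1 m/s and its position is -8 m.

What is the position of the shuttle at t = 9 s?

8.5 m

On each constant-a segment, Δv = aΔt and Δx = v₀Δt + ½aΔt²; chain segment to segment.
0–1 s: v starts -1 m/s; Δx = -1·1 + ½·-6·1² = -4 m; v ends -7 m/s.
1–4 s: v starts -7 m/s; Δx = -7·3 + ½·2·3² = -12 m; v ends -1 m/s.
4–9 s: v starts -1 m/s; Δx = -1·5 + ½·3·5² = 32.5 m; v ends 14 m/s.
x(9) = -8 + Σ Δx = 8.5 m.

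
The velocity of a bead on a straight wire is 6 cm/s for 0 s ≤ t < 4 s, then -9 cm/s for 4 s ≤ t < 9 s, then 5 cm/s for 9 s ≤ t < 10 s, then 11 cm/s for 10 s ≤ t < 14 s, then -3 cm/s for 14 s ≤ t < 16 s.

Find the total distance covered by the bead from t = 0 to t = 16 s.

124 cm

Total distance travelled is ∫|v| dt — sum the magnitudes of each area piece.
0–4 s: |6| × 4 = 24 cm
4–9 s: |-9| × 5 = 45 cm
9–10 s: |5| × 1 = 5 cm
10–14 s: |11| × 4 = 44 cm
14–16 s: |-3| × 2 = 6 cm
Total distance = 124 cm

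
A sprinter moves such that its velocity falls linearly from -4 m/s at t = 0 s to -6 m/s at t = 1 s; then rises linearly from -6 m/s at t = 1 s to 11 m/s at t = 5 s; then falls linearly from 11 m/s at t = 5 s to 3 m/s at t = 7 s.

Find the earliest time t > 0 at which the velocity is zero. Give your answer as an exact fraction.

v changes sign on 1–5 s (from -6 to 11); the graph is linear there, so v = 0 at t = 1 + (6)·(5 − 1)/(11 − -6) = 41/17 s.

t = 41/17 s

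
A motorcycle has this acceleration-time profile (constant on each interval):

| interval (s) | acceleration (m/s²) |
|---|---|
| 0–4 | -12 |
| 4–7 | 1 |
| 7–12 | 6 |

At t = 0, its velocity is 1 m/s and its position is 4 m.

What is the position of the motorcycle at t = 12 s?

-369.5 m

On each constant-a segment, Δv = aΔt and Δx = v₀Δt + ½aΔt²; chain segment to segment.
0–4 s: v starts 1 m/s; Δx = 1·4 + ½·-12·4² = -92 m; v ends -47 m/s.
4–7 s: v starts -47 m/s; Δx = -47·3 + ½·1·3² = -136.5 m; v ends -44 m/s.
7–12 s: v starts -44 m/s; Δx = -44·5 + ½·6·5² = -145 m; v ends -14 m/s.
x(12) = 4 + Σ Δx = -369.5 m.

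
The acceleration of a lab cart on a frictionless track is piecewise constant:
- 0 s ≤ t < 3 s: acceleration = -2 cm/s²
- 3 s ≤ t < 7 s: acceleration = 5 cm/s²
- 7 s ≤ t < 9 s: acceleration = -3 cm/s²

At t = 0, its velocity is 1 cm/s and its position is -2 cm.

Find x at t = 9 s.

36 cm

On each constant-a segment, Δv = aΔt and Δx = v₀Δt + ½aΔt²; chain segment to segment.
0–3 s: v starts 1 cm/s; Δx = 1·3 + ½·-2·3² = -6 cm; v ends -5 cm/s.
3–7 s: v starts -5 cm/s; Δx = -5·4 + ½·5·4² = 20 cm; v ends 15 cm/s.
7–9 s: v starts 15 cm/s; Δx = 15·2 + ½·-3·2² = 24 cm; v ends 9 cm/s.
x(9) = -2 + Σ Δx = 36 cm.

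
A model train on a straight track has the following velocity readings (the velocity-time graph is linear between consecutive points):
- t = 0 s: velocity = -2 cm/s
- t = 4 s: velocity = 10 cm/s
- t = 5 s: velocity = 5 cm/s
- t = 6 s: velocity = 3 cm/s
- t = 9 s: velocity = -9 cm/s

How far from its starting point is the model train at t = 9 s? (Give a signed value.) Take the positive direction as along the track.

Displacement is the signed area under the v-t curve.
0–4 s: ½(-2 + 10)(4) = 16 cm
4–5 s: ½(10 + 5)(1) = 7.5 cm
5–6 s: ½(5 + 3)(1) = 4 cm
6–9 s: ½(3 + -9)(3) = -9 cm
Net displacement = 18.5 cm

18.5 cm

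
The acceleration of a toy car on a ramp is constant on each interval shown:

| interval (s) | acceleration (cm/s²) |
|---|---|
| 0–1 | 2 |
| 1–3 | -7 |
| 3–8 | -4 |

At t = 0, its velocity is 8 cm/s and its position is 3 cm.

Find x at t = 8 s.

On each constant-a segment, Δv = aΔt and Δx = v₀Δt + ½aΔt²; chain segment to segment.
0–1 s: v starts 8 cm/s; Δx = 8·1 + ½·2·1² = 9 cm; v ends 10 cm/s.
1–3 s: v starts 10 cm/s; Δx = 10·2 + ½·-7·2² = 6 cm; v ends -4 cm/s.
3–8 s: v starts -4 cm/s; Δx = -4·5 + ½·-4·5² = -70 cm; v ends -24 cm/s.
x(8) = 3 + Σ Δx = -52 cm.

-52 cm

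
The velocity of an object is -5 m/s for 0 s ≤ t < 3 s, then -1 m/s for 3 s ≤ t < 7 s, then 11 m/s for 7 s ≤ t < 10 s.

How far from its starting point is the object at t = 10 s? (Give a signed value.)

14 m

Net displacement equals the area under the velocity-time graph (areas below the axis count negative).
0–3 s: -5 × 3 = -15 m
3–7 s: -1 × 4 = -4 m
7–10 s: 11 × 3 = 33 m
Net displacement = 14 m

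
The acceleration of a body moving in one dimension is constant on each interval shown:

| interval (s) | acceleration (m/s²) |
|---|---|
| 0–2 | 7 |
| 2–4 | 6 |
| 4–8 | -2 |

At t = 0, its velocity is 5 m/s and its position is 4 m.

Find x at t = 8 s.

On each constant-a segment, Δv = aΔt and Δx = v₀Δt + ½aΔt²; chain segment to segment.
0–2 s: v starts 5 m/s; Δx = 5·2 + ½·7·2² = 24 m; v ends 19 m/s.
2–4 s: v starts 19 m/s; Δx = 19·2 + ½·6·2² = 50 m; v ends 31 m/s.
4–8 s: v starts 31 m/s; Δx = 31·4 + ½·-2·4² = 108 m; v ends 23 m/s.
x(8) = 4 + Σ Δx = 186 m.

186 m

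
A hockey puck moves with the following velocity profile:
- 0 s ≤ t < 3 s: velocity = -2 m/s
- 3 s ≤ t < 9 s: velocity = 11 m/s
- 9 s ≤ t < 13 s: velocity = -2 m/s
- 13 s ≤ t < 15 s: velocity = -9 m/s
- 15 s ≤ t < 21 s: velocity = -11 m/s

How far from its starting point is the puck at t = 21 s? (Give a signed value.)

-32 m

Displacement is the signed area under the v-t curve.
0–3 s: -2 × 3 = -6 m
3–9 s: 11 × 6 = 66 m
9–13 s: -2 × 4 = -8 m
13–15 s: -9 × 2 = -18 m
15–21 s: -11 × 6 = -66 m
Net displacement = -32 m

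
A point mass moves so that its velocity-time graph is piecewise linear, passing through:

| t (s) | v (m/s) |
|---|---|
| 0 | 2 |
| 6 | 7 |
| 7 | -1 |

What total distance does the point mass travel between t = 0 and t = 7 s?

Distance (not displacement) is the total path length: add the absolute areas under v-t.
0–6 s: |½(2 + 7)(6)| = 27 m
6–7 s: v = 0 at t = 6.875 s; triangle areas 3.0625 + 0.0625 = 3.125 m
Total distance = 30.125 m

30.125 m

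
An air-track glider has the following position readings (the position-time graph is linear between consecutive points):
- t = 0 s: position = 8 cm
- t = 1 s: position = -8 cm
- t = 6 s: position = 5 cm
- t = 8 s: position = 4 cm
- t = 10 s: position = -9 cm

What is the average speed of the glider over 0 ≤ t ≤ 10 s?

4.3 cm/s

Average speed = (total path length)/(elapsed time); on a piecewise-linear x-t graph the path length is Σ|Δx|.
0–1 s: |Δx| = |-8 − 8| = 16 cm
1–6 s: |Δx| = |5 − -8| = 13 cm
6–8 s: |Δx| = |4 − 5| = 1 cm
8–10 s: |Δx| = |-9 − 4| = 13 cm
Total path = 43 cm; average speed = 43/10 = 4.3 cm/s.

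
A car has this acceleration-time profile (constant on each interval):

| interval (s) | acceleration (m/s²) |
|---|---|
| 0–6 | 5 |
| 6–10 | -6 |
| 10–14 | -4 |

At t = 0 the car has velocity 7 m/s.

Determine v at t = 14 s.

-3 m/s

Δv equals the area under the a-t graph; then v = v₀ + Δv.
0–6 s: 5 × 6 = 30 m/s
6–10 s: -6 × 4 = -24 m/s
10–14 s: -4 × 4 = -16 m/s
Δv = -10 m/s, so v(14) = 7 + (-10) = -3 m/s.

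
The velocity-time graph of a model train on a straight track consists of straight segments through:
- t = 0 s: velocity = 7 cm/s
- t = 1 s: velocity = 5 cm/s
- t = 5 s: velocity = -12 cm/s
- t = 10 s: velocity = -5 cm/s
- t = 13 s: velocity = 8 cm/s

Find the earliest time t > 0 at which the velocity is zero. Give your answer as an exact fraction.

v changes sign on 1–5 s (from 5 to -12); the graph is linear there, so v = 0 at t = 1 + (-5)·(5 − 1)/(-12 − 5) = 37/17 s.

t = 37/17 s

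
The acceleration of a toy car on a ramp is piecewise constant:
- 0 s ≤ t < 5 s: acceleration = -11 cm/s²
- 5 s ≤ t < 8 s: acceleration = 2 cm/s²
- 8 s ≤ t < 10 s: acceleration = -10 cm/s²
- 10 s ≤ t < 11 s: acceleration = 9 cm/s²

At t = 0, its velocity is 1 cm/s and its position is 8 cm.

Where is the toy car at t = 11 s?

-457 cm

On each constant-a segment, Δv = aΔt and Δx = v₀Δt + ½aΔt²; chain segment to segment.
0–5 s: v starts 1 cm/s; Δx = 1·5 + ½·-11·5² = -132.5 cm; v ends -54 cm/s.
5–8 s: v starts -54 cm/s; Δx = -54·3 + ½·2·3² = -153 cm; v ends -48 cm/s.
8–10 s: v starts -48 cm/s; Δx = -48·2 + ½·-10·2² = -116 cm; v ends -68 cm/s.
10–11 s: v starts -68 cm/s; Δx = -68·1 + ½·9·1² = -63.5 cm; v ends -59 cm/s.
x(11) = 8 + Σ Δx = -457 cm.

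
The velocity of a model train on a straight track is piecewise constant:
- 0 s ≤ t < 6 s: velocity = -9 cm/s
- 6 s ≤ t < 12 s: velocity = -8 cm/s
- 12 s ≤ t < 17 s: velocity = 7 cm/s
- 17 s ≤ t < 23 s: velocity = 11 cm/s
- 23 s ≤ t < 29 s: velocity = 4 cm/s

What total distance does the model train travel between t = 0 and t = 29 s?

227 cm

Distance (not displacement) is the total path length: add the absolute areas under v-t.
0–6 s: |-9| × 6 = 54 cm
6–12 s: |-8| × 6 = 48 cm
12–17 s: |7| × 5 = 35 cm
17–23 s: |11| × 6 = 66 cm
23–29 s: |4| × 6 = 24 cm
Total distance = 227 cm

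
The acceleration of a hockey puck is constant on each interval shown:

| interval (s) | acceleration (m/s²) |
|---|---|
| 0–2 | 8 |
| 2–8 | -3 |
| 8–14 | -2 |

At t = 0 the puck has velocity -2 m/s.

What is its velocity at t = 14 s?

-16 m/s

Δv equals the area under the a-t graph; then v = v₀ + Δv.
0–2 s: 8 × 2 = 16 m/s
2–8 s: -3 × 6 = -18 m/s
8–14 s: -2 × 6 = -12 m/s
Δv = -14 m/s, so v(14) = -2 + (-14) = -16 m/s.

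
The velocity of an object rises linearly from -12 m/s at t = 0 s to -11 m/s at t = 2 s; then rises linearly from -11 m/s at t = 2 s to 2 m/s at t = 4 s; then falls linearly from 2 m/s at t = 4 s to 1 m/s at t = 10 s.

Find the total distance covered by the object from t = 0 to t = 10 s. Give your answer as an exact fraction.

541/13 m

Total distance travelled is ∫|v| dt — sum the magnitudes of each area piece.
0–2 s: |½(-12 + -11)(2)| = 23 m
2–4 s: v = 0 at t = 48/13 s; triangle areas 121/13 + 4/13 = 125/13 m
4–10 s: |½(2 + 1)(6)| = 9 m
Total distance = 541/13 m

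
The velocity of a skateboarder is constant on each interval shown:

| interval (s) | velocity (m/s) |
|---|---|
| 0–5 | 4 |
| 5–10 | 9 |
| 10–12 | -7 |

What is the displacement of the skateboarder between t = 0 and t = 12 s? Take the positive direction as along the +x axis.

Net displacement equals the area under the velocity-time graph (areas below the axis count negative).
0–5 s: 4 × 5 = 20 m
5–10 s: 9 × 5 = 45 m
10–12 s: -7 × 2 = -14 m
Net displacement = 51 m

51 m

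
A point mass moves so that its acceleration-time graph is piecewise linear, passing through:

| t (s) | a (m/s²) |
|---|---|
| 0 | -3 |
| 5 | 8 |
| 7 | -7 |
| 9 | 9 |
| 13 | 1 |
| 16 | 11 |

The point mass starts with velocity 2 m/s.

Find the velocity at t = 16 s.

Δv equals the area under the a-t graph; then v = v₀ + Δv.
0–5 s: ½(-3 + 8)(5) = 12.5 m/s
5–7 s: ½(8 + -7)(2) = 1 m/s
7–9 s: ½(-7 + 9)(2) = 2 m/s
9–13 s: ½(9 + 1)(4) = 20 m/s
13–16 s: ½(1 + 11)(3) = 18 m/s
Δv = 53.5 m/s, so v(16) = 2 + (53.5) = 55.5 m/s.

55.5 m/s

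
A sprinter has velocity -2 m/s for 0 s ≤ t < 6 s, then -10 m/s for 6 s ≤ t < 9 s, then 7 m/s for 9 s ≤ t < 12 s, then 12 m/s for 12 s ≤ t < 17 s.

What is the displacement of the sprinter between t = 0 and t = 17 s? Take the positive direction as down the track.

Displacement is the signed area under the v-t curve.
0–6 s: -2 × 6 = -12 m
6–9 s: -10 × 3 = -30 m
9–12 s: 7 × 3 = 21 m
12–17 s: 12 × 5 = 60 m
Net displacement = 39 m

39 m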